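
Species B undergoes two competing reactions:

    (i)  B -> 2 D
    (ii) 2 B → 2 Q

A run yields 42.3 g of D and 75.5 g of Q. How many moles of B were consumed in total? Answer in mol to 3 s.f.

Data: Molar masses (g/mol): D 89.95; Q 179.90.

n(D) = 42.3 / 89.95 = 0.4703 mol
n(Q) = 75.5 / 179.90 = 0.4197 mol
n(B) via (i) = (1/2)×0.4703 = 0.2352 mol
n(B) via (ii) = (2/2)×0.4197 = 0.4197 mol
total n(B) = 0.2352 + 0.4197 = 0.6549 mol

0.655 mol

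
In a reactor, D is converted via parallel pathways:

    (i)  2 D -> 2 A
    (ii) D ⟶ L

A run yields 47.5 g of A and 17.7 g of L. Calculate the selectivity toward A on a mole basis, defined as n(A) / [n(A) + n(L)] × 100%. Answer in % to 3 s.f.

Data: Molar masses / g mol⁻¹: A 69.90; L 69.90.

n(A) = 47.5 / 69.90 = 0.6795 mol
n(L) = 17.7 / 69.90 = 0.2532 mol
selectivity = 0.6795/(0.6795+0.2532) × 100 = 72.85 %

72.9 %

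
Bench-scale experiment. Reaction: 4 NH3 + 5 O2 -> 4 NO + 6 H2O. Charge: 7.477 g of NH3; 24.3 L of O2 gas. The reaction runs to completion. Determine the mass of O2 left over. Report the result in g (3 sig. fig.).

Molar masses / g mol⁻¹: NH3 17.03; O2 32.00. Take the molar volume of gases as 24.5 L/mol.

14.2 g

n(NH3) = 7.477 / 17.03 = 0.4390 mol
n(O2) = 24.30 / 24.5 = 0.9918 mol
n/ν → NH3: 0.1098, O2: 0.1984; NH3 is limiting.
O2 consumed = (5/4) × 0.4390 = 0.5488 mol
O2 remaining = 0.9918 − 0.5488 = 0.4430 mol
mass = 0.4430 × 32.00 = 14.18 g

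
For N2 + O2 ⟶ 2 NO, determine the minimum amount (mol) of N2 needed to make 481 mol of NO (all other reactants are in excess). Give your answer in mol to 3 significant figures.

241 mol

n(NO) = 481.0 mol
n(N2) = (1/2) × 481.0 = 240.5 mol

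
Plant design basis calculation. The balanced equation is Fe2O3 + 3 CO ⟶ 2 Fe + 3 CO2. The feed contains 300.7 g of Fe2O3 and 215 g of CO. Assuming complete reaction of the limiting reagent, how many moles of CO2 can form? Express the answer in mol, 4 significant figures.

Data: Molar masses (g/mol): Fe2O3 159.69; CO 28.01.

5.649 mol

n(Fe2O3) = 300.7 / 159.69 = 1.883 mol
n(CO) = 215.0 / 28.01 = 7.676 mol
n/ν for Fe2O3 = 1.883/1 = 1.883
n/ν for CO = 7.676/3 = 2.559
Smallest n/ν is Fe2O3 → limiting reagent.
n(CO2) = (3/1) × 1.883 = 5.649 mol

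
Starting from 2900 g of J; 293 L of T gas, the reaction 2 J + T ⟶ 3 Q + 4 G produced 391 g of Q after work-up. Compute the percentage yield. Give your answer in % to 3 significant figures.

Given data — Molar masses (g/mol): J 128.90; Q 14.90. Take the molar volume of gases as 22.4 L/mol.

77.8 %

n(J) = 2900 / 128.90 = 22.50 mol
n(T) = 293.0 / 22.4 = 13.08 mol
n/ν for J = 22.50/2 = 11.25
n/ν for T = 13.08/1 = 13.08
Smallest n/ν is J → limiting reagent.
theoretical n(Q) = (3/2) × 22.50 = 33.75 mol → 502.9 g
% yield = 391 / 502.9 × 100 = 77.75 %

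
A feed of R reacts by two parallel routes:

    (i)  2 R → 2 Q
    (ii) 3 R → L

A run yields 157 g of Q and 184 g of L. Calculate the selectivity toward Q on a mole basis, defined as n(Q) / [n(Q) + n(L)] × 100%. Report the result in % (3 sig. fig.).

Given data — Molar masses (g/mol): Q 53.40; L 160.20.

71.9 %

n(Q) = 157 / 53.40 = 2.940 mol
n(L) = 184 / 160.20 = 1.149 mol
selectivity = 2.940/(2.940+1.149) × 100 = 71.90 %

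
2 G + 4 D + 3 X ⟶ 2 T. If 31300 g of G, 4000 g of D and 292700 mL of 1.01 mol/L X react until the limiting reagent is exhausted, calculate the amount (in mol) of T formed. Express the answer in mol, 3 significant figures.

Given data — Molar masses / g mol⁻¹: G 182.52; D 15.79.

n(G) = 31300 / 182.52 = 171.5 mol
n(D) = 4000 / 15.79 = 253.3 mol
n(X) = 1.01 × 292700/1000 = 295.6 mol
n/ν for G = 171.5/2 = 85.75
n/ν for D = 253.3/4 = 63.33
n/ν for X = 295.6/3 = 98.53
Smallest n/ν is D → limiting reagent.
n(T) = (2/4) × 253.3 = 126.7 mol

127 mol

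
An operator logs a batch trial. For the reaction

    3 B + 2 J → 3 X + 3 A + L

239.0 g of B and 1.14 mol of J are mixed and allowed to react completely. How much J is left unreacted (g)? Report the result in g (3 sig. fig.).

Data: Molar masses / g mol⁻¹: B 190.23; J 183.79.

n(B) = 239.0 / 190.23 = 1.256 mol
n(J) = 1.140 mol
n/ν for B = 1.256/3 = 0.4187
n/ν for J = 1.140/2 = 0.5700
Smallest n/ν is B → limiting reagent.
J consumed = (2/3) × 1.256 = 0.8373 mol
J remaining = 1.140 − 0.8373 = 0.3027 mol
mass = 0.3027 × 183.79 = 55.63 g

55.6 g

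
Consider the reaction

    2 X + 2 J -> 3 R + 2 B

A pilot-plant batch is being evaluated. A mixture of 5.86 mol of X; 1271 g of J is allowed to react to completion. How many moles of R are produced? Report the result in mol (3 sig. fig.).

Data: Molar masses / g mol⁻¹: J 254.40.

7.49 mol

n(X) = 5.860 mol
n(J) = 1271 / 254.40 = 4.996 mol
n/ν for X = 5.860/2 = 2.930
n/ν for J = 4.996/2 = 2.498
Smallest n/ν is J → limiting reagent.
n(R) = (3/2) × 4.996 = 7.494 mol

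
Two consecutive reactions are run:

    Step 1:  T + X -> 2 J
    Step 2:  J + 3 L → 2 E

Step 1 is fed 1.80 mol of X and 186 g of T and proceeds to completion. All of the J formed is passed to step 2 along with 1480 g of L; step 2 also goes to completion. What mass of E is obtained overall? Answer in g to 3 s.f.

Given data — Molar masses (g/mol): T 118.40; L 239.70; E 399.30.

Step 1:
n(X) = 1.800 mol
n(T) = 186.0 / 118.40 = 1.571 mol
n/ν for X = 1.800/1 = 1.800
n/ν for T = 1.571/1 = 1.571
Smallest n/ν is T → limiting reagent.
n(J) produced = (2/1) × 1.571 = 3.142 mol
Step 2:
n(J) available = 3.142 mol
n(L) = 1480 / 239.70 = 6.174 mol
n/ν for J = 3.142/1 = 3.142
n/ν for L = 6.174/3 = 2.058
Smallest n/ν is L → limiting reagent.
n(E) = (2/3) × 6.174 = 4.116 mol
mass = 4.116 × 399.30 = 1644 g

1640 g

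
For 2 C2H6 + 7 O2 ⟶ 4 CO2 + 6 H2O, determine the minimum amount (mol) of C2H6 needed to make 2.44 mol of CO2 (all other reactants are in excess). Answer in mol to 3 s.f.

n(CO2) = 2.440 mol
n(C2H6) = (2/4) × 2.440 = 1.220 mol

1.22 mol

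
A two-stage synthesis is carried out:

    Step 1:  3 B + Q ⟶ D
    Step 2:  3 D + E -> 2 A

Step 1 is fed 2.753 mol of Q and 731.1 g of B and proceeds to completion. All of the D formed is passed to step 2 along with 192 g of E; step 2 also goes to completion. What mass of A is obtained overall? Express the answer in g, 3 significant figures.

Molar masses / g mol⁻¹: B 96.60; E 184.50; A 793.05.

1330 g

Step 1:
n(Q) = 2.753 mol
n(B) = 731.1 / 96.60 = 7.568 mol
n/ν for Q = 2.753/1 = 2.753
n/ν for B = 7.568/3 = 2.523
Smallest n/ν is B → limiting reagent.
n(D) produced = (1/3) × 7.568 = 2.523 mol
Step 2:
n(D) available = 2.523 mol
n(E) = 192.0 / 184.50 = 1.041 mol
n/ν for D = 2.523/3 = 0.8410
n/ν for E = 1.041/1 = 1.041
Smallest n/ν is D → limiting reagent.
n(A) = (2/3) × 2.523 = 1.682 mol
mass = 1.682 × 793.05 = 1334 g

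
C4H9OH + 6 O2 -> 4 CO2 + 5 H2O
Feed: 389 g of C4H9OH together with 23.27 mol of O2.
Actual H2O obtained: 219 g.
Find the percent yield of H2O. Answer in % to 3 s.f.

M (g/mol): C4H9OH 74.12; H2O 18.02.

62.7 %

n(C4H9OH) = 389.0 / 74.12 = 5.248 mol
n(O2) = 23.27 mol
n/ν for C4H9OH = 5.248/1 = 5.248
n/ν for O2 = 23.27/6 = 3.878
Smallest n/ν is O2 → limiting reagent.
theoretical n(H2O) = (5/6) × 23.27 = 19.39 mol → 349.4 g
% yield = 219 / 349.4 × 100 = 62.68 %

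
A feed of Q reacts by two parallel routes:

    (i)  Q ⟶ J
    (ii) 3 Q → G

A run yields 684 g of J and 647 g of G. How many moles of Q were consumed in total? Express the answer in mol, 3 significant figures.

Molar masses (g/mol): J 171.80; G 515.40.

7.75 mol

n(J) = 684 / 171.80 = 3.981 mol
n(G) = 647 / 515.40 = 1.255 mol
n(Q) via (i) = (1/1)×3.981 = 3.981 mol
n(Q) via (ii) = (3/1)×1.255 = 3.765 mol
total n(Q) = 3.981 + 3.765 = 7.746 mol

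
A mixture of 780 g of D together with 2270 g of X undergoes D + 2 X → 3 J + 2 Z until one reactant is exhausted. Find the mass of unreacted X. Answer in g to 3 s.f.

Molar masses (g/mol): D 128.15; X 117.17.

844 g

n(D) = 780.0 / 128.15 = 6.087 mol
n(X) = 2270 / 117.17 = 19.37 mol
n/ν for D = 6.087/1 = 6.087
n/ν for X = 19.37/2 = 9.685
Smallest n/ν is D → limiting reagent.
X consumed = (2/1) × 6.087 = 12.17 mol
X remaining = 19.37 − 12.17 = 7.200 mol
mass = 7.200 × 117.17 = 843.6 g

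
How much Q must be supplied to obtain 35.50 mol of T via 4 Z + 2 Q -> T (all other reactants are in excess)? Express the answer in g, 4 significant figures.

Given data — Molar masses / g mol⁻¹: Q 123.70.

n(T) = 35.50 mol
n(Q) = (2/1) × 35.50 = 71.00 mol
mass = 71.00 × 123.70 = 8783 g

8783 g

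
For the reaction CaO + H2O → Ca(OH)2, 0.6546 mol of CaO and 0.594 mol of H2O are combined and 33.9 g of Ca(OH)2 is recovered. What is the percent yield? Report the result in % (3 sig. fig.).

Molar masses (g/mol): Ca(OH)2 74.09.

n(CaO) = 0.6546 mol
n(H2O) = 0.5940 mol
n/ν → CaO: 0.6546, H2O: 0.5940; H2O is limiting.
theoretical n(Ca(OH)2) = (1/1) × 0.5940 = 0.5940 mol → 44.01 g
% yield = 33.9 / 44.01 × 100 = 77.03 %

77.0 %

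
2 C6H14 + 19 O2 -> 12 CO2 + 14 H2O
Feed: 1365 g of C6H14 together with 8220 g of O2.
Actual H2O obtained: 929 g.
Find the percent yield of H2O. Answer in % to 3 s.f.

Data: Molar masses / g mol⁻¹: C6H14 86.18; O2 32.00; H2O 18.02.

46.5 %

n(C6H14) = 1365 / 86.18 = 15.84 mol
n(O2) = 8220 / 32.00 = 256.9 mol
n/ν for C6H14 = 15.84/2 = 7.920
n/ν for O2 = 256.9/19 = 13.52
Smallest n/ν is C6H14 → limiting reagent.
theoretical n(H2O) = (14/2) × 15.84 = 110.9 mol → 1998 g
% yield = 929 / 1998 × 100 = 46.50 %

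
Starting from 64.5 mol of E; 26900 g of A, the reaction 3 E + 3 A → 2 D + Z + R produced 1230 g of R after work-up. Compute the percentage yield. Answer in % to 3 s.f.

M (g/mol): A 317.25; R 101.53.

n(E) = 64.50 mol
n(A) = 26900 / 317.25 = 84.79 mol
n/ν for E = 64.50/3 = 21.50
n/ν for A = 84.79/3 = 28.26
Smallest n/ν is E → limiting reagent.
theoretical n(R) = (1/3) × 64.50 = 21.50 mol → 2183 g
% yield = 1230 / 2183 × 100 = 56.34 %

56.3 %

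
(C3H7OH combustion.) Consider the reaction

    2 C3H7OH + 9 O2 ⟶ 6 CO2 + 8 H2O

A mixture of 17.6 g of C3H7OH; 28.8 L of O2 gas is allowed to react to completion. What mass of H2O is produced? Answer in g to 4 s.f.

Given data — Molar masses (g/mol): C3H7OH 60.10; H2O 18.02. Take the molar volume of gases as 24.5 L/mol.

n(C3H7OH) = 17.60 / 60.10 = 0.2928 mol
n(O2) = 28.80 / 24.5 = 1.176 mol
n/ν for C3H7OH = 0.2928/2 = 0.1464
n/ν for O2 = 1.176/9 = 0.1307
Smallest n/ν is O2 → limiting reagent.
n(H2O) = (8/9) × 1.176 = 1.045 mol
mass = 1.045 × 18.02 = 18.83 g

18.83 g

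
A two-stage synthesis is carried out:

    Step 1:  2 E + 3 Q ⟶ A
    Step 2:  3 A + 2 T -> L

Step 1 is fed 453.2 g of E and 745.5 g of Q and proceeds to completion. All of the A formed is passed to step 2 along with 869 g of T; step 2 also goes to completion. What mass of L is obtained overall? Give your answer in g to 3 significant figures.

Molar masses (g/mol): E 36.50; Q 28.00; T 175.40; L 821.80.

Step 1:
n(E) = 453.2 / 36.50 = 12.42 mol
n(Q) = 745.5 / 28.00 = 26.63 mol
n/ν for E = 12.42/2 = 6.210
n/ν for Q = 26.63/3 = 8.877
Smallest n/ν is E → limiting reagent.
n(A) produced = (1/2) × 12.42 = 6.210 mol
Step 2:
n(A) available = 6.210 mol
n(T) = 869.0 / 175.40 = 4.954 mol
n/ν for A = 6.210/3 = 2.070
n/ν for T = 4.954/2 = 2.477
Smallest n/ν is A → limiting reagent.
n(L) = (1/3) × 6.210 = 2.070 mol
mass = 2.070 × 821.80 = 1701 g

1700 g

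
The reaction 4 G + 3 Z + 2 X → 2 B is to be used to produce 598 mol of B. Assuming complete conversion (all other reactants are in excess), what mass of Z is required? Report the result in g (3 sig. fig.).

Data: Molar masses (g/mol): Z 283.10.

n(B) = 598.0 mol
n(Z) = (3/2) × 598.0 = 897.0 mol
mass = 897.0 × 283.10 = 253900 g

254000 g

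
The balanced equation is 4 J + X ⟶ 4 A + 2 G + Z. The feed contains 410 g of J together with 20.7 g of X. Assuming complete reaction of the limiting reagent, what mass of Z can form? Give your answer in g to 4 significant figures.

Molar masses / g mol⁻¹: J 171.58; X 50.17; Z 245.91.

n(J) = 410.0 / 171.58 = 2.390 mol
n(X) = 20.70 / 50.17 = 0.4126 mol
n/ν → J: 0.5975, X: 0.4126; X is limiting.
n(Z) = (1/1) × 0.4126 = 0.4126 mol
mass = 0.4126 × 245.91 = 101.5 g

101.5 g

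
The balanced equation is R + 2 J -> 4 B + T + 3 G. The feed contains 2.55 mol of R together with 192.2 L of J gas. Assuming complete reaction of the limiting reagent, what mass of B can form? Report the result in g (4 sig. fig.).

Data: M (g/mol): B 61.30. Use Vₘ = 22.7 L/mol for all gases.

n(R) = 2.550 mol
n(J) = 192.2 / 22.7 = 8.467 mol
n/ν for R = 2.550/1 = 2.550
n/ν for J = 8.467/2 = 4.234
Smallest n/ν is R → limiting reagent.
n(B) = (4/1) × 2.550 = 10.20 mol
mass = 10.20 × 61.30 = 625.3 g

625.3 g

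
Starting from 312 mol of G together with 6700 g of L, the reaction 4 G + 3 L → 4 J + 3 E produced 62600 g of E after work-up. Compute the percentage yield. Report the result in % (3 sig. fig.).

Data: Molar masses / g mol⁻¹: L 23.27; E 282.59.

94.7 %

n(G) = 312.0 mol
n(L) = 6700 / 23.27 = 287.9 mol
n/ν → G: 78.00, L: 95.97; G is limiting.
theoretical n(E) = (3/4) × 312.0 = 234.0 mol → 66130 g
% yield = 62600 / 66130 × 100 = 94.66 %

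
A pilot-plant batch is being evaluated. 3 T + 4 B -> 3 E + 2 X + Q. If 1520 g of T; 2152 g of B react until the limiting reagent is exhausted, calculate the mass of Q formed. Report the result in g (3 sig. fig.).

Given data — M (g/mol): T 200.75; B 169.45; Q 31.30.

79.0 g

n(T) = 1520 / 200.75 = 7.572 mol
n(B) = 2152 / 169.45 = 12.70 mol
n/ν for T = 7.572/3 = 2.524
n/ν for B = 12.70/4 = 3.175
Smallest n/ν is T → limiting reagent.
n(Q) = (1/3) × 7.572 = 2.524 mol
mass = 2.524 × 31.30 = 79.00 g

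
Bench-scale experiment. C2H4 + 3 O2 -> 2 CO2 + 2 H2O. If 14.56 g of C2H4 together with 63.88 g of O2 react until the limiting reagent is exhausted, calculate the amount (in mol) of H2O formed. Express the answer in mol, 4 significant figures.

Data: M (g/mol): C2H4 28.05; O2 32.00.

1.038 mol

n(C2H4) = 14.56 / 28.05 = 0.5191 mol
n(O2) = 63.88 / 32.00 = 1.996 mol
n/ν → C2H4: 0.5191, O2: 0.6653; C2H4 is limiting.
n(H2O) = (2/1) × 0.5191 = 1.038 mol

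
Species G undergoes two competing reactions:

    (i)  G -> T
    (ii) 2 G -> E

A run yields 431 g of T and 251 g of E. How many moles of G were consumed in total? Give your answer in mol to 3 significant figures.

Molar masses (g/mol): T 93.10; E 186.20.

n(T) = 431 / 93.10 = 4.629 mol
n(E) = 251 / 186.20 = 1.348 mol
n(G) via (i) = (1/1)×4.629 = 4.629 mol
n(G) via (ii) = (2/1)×1.348 = 2.696 mol
total n(G) = 4.629 + 2.696 = 7.325 mol

7.33 mol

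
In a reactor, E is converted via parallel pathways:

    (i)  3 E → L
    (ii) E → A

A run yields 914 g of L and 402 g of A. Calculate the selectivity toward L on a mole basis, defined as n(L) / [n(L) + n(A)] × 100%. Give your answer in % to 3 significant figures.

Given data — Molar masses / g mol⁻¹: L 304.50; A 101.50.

n(L) = 914 / 304.50 = 3.002 mol
n(A) = 402 / 101.50 = 3.961 mol
selectivity = 3.002/(3.002+3.961) × 100 = 43.11 %

43.1 %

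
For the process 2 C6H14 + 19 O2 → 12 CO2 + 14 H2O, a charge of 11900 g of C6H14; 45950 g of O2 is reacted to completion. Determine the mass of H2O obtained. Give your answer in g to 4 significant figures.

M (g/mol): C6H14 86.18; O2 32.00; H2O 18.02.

n(C6H14) = 11900 / 86.18 = 138.1 mol
n(O2) = 45950 / 32.00 = 1436 mol
n/ν for C6H14 = 138.1/2 = 69.05
n/ν for O2 = 1436/19 = 75.58
Smallest n/ν is C6H14 → limiting reagent.
n(H2O) = (14/2) × 138.1 = 966.7 mol
mass = 966.7 × 18.02 = 17420 g

17420 g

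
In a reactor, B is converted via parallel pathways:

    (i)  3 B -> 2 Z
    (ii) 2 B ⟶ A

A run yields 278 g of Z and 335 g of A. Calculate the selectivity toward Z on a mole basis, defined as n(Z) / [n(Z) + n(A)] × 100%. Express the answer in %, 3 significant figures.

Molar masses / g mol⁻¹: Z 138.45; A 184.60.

n(Z) = 278 / 138.45 = 2.008 mol
n(A) = 335 / 184.60 = 1.815 mol
selectivity = 2.008/(2.008+1.815) × 100 = 52.52 %

52.5 %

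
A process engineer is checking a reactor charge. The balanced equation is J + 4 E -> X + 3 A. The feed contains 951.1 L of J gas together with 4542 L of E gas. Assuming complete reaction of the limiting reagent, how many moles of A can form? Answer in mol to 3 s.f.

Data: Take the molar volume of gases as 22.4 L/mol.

127 mol

n(J) = 951.1 / 22.4 = 42.46 mol
n(E) = 4542 / 22.4 = 202.8 mol
n/ν → J: 42.46, E: 50.70; J is limiting.
n(A) = (3/1) × 42.46 = 127.4 mol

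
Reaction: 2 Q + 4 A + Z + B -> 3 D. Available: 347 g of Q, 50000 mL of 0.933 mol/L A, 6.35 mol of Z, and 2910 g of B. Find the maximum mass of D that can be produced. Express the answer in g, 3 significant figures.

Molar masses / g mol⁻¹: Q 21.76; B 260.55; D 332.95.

6340 g

n(Q) = 347.0 / 21.76 = 15.95 mol
n(A) = 0.933 × 50000/1000 = 46.65 mol
n(Z) = 6.350 mol
n(B) = 2910 / 260.55 = 11.17 mol
n/ν → Q: 7.975, A: 11.66, Z: 6.350, B: 11.17; Z is limiting.
n(D) = (3/1) × 6.350 = 19.05 mol
mass = 19.05 × 332.95 = 6343 g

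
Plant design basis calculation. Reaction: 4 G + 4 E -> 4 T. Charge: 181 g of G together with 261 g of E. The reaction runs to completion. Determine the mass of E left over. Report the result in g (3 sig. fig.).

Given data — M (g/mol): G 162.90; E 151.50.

n(G) = 181.0 / 162.90 = 1.111 mol
n(E) = 261.0 / 151.50 = 1.723 mol
n/ν for G = 1.111/4 = 0.2778
n/ν for E = 1.723/4 = 0.4308
Smallest n/ν is G → limiting reagent.
E consumed = (4/4) × 1.111 = 1.111 mol
E remaining = 1.723 − 1.111 = 0.6120 mol
mass = 0.6120 × 151.50 = 92.72 g

92.7 g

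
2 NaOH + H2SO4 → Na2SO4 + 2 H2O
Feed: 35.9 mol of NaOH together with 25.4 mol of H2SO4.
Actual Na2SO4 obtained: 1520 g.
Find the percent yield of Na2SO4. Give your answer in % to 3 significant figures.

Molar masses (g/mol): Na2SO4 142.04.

59.6 %

n(NaOH) = 35.90 mol
n(H2SO4) = 25.40 mol
n/ν for NaOH = 35.90/2 = 17.95
n/ν for H2SO4 = 25.40/1 = 25.40
Smallest n/ν is NaOH → limiting reagent.
theoretical n(Na2SO4) = (1/2) × 35.90 = 17.95 mol → 2550 g
% yield = 1520 / 2550 × 100 = 59.61 %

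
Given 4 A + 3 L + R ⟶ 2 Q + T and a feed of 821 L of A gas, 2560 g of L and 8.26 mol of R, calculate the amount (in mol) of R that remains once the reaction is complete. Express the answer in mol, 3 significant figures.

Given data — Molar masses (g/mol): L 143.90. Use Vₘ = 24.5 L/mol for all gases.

n(A) = 821.0 / 24.5 = 33.51 mol
n(L) = 2560 / 143.90 = 17.79 mol
n(R) = 8.260 mol
n/ν for A = 33.51/4 = 8.378
n/ν for L = 17.79/3 = 5.930
n/ν for R = 8.260/1 = 8.260
Smallest n/ν is L → limiting reagent.
R consumed = (1/3) × 17.79 = 5.930 mol
R remaining = 8.260 − 5.930 = 2.330 mol

2.33 mol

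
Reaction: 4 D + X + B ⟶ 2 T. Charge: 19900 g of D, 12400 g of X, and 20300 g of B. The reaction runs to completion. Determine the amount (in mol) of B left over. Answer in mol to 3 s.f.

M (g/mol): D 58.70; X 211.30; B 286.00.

n(D) = 19900 / 58.70 = 339.0 mol
n(X) = 12400 / 211.30 = 58.68 mol
n(B) = 20300 / 286.00 = 70.98 mol
n/ν for D = 339.0/4 = 84.75
n/ν for X = 58.68/1 = 58.68
n/ν for B = 70.98/1 = 70.98
Smallest n/ν is X → limiting reagent.
B consumed = (1/1) × 58.68 = 58.68 mol
B remaining = 70.98 − 58.68 = 12.30 mol

12.3 mol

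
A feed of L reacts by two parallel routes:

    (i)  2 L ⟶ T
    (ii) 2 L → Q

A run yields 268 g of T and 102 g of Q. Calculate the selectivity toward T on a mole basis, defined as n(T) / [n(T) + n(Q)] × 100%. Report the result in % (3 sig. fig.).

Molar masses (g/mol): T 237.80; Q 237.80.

72.4 %

n(T) = 268 / 237.80 = 1.127 mol
n(Q) = 102 / 237.80 = 0.4289 mol
selectivity = 1.127/(1.127+0.4289) × 100 = 72.43 %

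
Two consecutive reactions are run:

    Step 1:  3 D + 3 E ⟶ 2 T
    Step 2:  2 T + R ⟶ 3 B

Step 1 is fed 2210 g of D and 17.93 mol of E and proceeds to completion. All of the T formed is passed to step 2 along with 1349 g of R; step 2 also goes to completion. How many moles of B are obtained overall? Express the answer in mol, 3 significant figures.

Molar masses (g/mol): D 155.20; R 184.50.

14.2 mol

Step 1:
n(D) = 2210 / 155.20 = 14.24 mol
n(E) = 17.93 mol
n/ν for D = 14.24/3 = 4.747
n/ν for E = 17.93/3 = 5.977
Smallest n/ν is D → limiting reagent.
n(T) produced = (2/3) × 14.24 = 9.493 mol
Step 2:
n(T) available = 9.493 mol
n(R) = 1349 / 184.50 = 7.312 mol
n/ν for T = 9.493/2 = 4.747
n/ν for R = 7.312/1 = 7.312
Smallest n/ν is T → limiting reagent.
n(B) = (3/2) × 9.493 = 14.24 mol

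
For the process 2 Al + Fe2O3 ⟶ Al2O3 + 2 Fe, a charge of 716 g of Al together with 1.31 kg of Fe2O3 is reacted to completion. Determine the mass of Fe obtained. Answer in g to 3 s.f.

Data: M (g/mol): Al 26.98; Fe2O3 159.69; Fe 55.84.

n(Al) = 716.0 / 26.98 = 26.54 mol
n(Fe2O3) = 1.310×1000 / 159.69 = 8.203 mol
n/ν for Al = 26.54/2 = 13.27
n/ν for Fe2O3 = 8.203/1 = 8.203
Smallest n/ν is Fe2O3 → limiting reagent.
n(Fe) = (2/1) × 8.203 = 16.41 mol
mass = 16.41 × 55.84 = 916.3 g

916 g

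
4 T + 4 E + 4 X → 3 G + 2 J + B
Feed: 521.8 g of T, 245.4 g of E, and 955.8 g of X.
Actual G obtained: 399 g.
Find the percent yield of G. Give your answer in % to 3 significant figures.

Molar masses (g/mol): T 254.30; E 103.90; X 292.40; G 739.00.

n(T) = 521.8 / 254.30 = 2.052 mol
n(E) = 245.4 / 103.90 = 2.362 mol
n(X) = 955.8 / 292.40 = 3.269 mol
n/ν → T: 0.5130, E: 0.5905, X: 0.8173; T is limiting.
theoretical n(G) = (3/4) × 2.052 = 1.539 mol → 1137 g
% yield = 399 / 1137 × 100 = 35.09 %

35.1 %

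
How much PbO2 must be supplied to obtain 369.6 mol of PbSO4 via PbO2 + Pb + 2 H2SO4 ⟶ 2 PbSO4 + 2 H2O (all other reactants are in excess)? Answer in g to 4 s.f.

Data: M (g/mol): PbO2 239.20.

n(PbSO4) = 369.6 mol
n(PbO2) = (1/2) × 369.6 = 184.8 mol
mass = 184.8 × 239.20 = 44200 g

44200 g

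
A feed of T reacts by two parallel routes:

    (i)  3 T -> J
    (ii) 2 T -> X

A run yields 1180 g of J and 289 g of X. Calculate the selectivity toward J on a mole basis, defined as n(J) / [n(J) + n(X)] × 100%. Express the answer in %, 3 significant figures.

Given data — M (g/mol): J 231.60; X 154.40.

73.1 %

n(J) = 1180 / 231.60 = 5.095 mol
n(X) = 289 / 154.40 = 1.872 mol
selectivity = 5.095/(5.095+1.872) × 100 = 73.13 %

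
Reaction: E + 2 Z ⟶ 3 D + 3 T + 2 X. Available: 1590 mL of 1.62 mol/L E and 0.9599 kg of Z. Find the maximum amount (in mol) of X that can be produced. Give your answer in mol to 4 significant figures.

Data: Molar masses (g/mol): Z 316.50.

n(E) = 1.62 × 1590/1000 = 2.576 mol
n(Z) = 0.9599×1000 / 316.50 = 3.033 mol
n/ν for E = 2.576/1 = 2.576
n/ν for Z = 3.033/2 = 1.517
Smallest n/ν is Z → limiting reagent.
n(X) = (2/2) × 3.033 = 3.033 mol

3.033 mol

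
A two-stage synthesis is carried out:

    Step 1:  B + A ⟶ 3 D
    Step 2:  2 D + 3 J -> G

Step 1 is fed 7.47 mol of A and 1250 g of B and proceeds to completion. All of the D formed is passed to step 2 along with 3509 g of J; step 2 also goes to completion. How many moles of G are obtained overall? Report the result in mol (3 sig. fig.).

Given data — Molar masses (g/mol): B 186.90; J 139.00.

Step 1:
n(A) = 7.470 mol
n(B) = 1250 / 186.90 = 6.688 mol
n/ν for A = 7.470/1 = 7.470
n/ν for B = 6.688/1 = 6.688
Smallest n/ν is B → limiting reagent.
n(D) produced = (3/1) × 6.688 = 20.06 mol
Step 2:
n(D) available = 20.06 mol
n(J) = 3509 / 139.00 = 25.24 mol
n/ν for D = 20.06/2 = 10.03
n/ν for J = 25.24/3 = 8.413
Smallest n/ν is J → limiting reagent.
n(G) = (1/3) × 25.24 = 8.413 mol

8.41 mol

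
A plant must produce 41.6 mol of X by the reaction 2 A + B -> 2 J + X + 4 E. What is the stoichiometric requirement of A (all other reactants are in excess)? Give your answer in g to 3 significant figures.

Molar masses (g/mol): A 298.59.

n(X) = 41.60 mol
n(A) = (2/1) × 41.60 = 83.20 mol
mass = 83.20 × 298.59 = 24840 g

24800 g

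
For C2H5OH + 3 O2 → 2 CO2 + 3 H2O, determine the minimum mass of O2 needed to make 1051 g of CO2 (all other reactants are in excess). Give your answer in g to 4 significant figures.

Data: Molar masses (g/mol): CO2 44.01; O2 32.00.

n(CO2) = 1051 / 44.01 = 23.88 mol
n(O2) = (3/2) × 23.88 = 35.82 mol
mass = 35.82 × 32.00 = 1146 g

1146 g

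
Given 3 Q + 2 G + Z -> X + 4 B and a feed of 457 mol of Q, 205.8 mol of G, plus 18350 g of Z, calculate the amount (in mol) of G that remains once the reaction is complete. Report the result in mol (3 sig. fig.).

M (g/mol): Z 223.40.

n(Q) = 457.0 mol
n(G) = 205.8 mol
n(Z) = 18350 / 223.40 = 82.14 mol
n/ν → Q: 152.3, G: 102.9, Z: 82.14; Z is limiting.
G consumed = (2/1) × 82.14 = 164.3 mol
G remaining = 205.8 − 164.3 = 41.50 mol

41.5 mol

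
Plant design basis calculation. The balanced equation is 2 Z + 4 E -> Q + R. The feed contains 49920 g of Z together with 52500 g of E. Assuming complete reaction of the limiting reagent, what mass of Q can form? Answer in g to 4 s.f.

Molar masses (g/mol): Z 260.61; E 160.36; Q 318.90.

26100 g

n(Z) = 49920 / 260.61 = 191.6 mol
n(E) = 52500 / 160.36 = 327.4 mol
n/ν for Z = 191.6/2 = 95.80
n/ν for E = 327.4/4 = 81.85
Smallest n/ν is E → limiting reagent.
n(Q) = (1/4) × 327.4 = 81.85 mol
mass = 81.85 × 318.90 = 26100 g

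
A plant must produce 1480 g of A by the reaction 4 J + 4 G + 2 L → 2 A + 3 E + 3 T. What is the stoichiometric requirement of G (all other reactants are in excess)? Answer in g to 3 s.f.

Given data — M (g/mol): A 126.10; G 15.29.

359 g

n(A) = 1480 / 126.10 = 11.74 mol
n(G) = (4/2) × 11.74 = 23.48 mol
mass = 23.48 × 15.29 = 359.0 g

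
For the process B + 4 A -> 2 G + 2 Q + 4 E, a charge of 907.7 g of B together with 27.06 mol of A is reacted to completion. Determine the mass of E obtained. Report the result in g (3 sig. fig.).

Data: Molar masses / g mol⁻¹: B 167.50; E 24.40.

529 g

n(B) = 907.7 / 167.50 = 5.419 mol
n(A) = 27.06 mol
n/ν for B = 5.419/1 = 5.419
n/ν for A = 27.06/4 = 6.765
Smallest n/ν is B → limiting reagent.
n(E) = (4/1) × 5.419 = 21.68 mol
mass = 21.68 × 24.40 = 529.0 g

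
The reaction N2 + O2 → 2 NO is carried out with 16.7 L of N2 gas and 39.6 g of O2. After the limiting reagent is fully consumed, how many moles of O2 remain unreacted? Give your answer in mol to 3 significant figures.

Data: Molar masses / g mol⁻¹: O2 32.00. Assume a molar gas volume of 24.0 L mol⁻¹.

0.542 mol

n(N2) = 16.70 / 24.0 = 0.6958 mol
n(O2) = 39.60 / 32.00 = 1.238 mol
n/ν for N2 = 0.6958/1 = 0.6958
n/ν for O2 = 1.238/1 = 1.238
Smallest n/ν is N2 → limiting reagent.
O2 consumed = (1/1) × 0.6958 = 0.6958 mol
O2 remaining = 1.238 − 0.6958 = 0.5422 mol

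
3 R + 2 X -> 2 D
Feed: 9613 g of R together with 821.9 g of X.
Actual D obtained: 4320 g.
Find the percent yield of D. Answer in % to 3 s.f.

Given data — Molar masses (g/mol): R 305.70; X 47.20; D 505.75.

49.1 %

n(R) = 9613 / 305.70 = 31.45 mol
n(X) = 821.9 / 47.20 = 17.41 mol
n/ν for R = 31.45/3 = 10.48
n/ν for X = 17.41/2 = 8.705
Smallest n/ν is X → limiting reagent.
theoretical n(D) = (2/2) × 17.41 = 17.41 mol → 8805 g
% yield = 4320 / 8805 × 100 = 49.06 %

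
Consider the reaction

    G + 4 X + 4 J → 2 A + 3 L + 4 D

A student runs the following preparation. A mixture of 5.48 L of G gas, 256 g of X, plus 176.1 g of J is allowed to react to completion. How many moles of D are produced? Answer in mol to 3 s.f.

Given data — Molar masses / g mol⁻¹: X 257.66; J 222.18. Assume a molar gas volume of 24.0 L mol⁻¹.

0.793 mol

n(G) = 5.480 / 24.0 = 0.2283 mol
n(X) = 256.0 / 257.66 = 0.9936 mol
n(J) = 176.1 / 222.18 = 0.7926 mol
n/ν → G: 0.2283, X: 0.2484, J: 0.1982; J is limiting.
n(D) = (4/4) × 0.7926 = 0.7926 mol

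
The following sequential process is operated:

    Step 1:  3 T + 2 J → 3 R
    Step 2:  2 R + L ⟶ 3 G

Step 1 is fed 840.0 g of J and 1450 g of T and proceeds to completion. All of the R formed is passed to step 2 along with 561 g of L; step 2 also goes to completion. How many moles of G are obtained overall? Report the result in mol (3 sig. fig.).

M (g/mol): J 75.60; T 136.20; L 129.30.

Step 1:
n(J) = 840.0 / 75.60 = 11.11 mol
n(T) = 1450 / 136.20 = 10.65 mol
n/ν for J = 11.11/2 = 5.555
n/ν for T = 10.65/3 = 3.550
Smallest n/ν is T → limiting reagent.
n(R) produced = (3/3) × 10.65 = 10.65 mol
Step 2:
n(R) available = 10.65 mol
n(L) = 561.0 / 129.30 = 4.339 mol
n/ν for R = 10.65/2 = 5.325
n/ν for L = 4.339/1 = 4.339
Smallest n/ν is L → limiting reagent.
n(G) = (3/1) × 4.339 = 13.02 mol

13.0 mol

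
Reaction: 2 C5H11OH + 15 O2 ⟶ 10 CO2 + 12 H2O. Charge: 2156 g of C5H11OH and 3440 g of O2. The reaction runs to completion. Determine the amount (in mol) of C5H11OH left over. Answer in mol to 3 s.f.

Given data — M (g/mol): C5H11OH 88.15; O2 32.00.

10.1 mol

n(C5H11OH) = 2156 / 88.15 = 24.46 mol
n(O2) = 3440 / 32.00 = 107.5 mol
n/ν for C5H11OH = 24.46/2 = 12.23
n/ν for O2 = 107.5/15 = 7.167
Smallest n/ν is O2 → limiting reagent.
C5H11OH consumed = (2/15) × 107.5 = 14.33 mol
C5H11OH remaining = 24.46 − 14.33 = 10.13 mol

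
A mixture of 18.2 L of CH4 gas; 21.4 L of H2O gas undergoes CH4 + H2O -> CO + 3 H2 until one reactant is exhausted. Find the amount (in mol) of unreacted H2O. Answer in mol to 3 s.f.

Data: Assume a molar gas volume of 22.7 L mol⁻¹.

n(CH4) = 18.20 / 22.7 = 0.8018 mol
n(H2O) = 21.40 / 22.7 = 0.9427 mol
n/ν for CH4 = 0.8018/1 = 0.8018
n/ν for H2O = 0.9427/1 = 0.9427
Smallest n/ν is CH4 → limiting reagent.
H2O consumed = (1/1) × 0.8018 = 0.8018 mol
H2O remaining = 0.9427 − 0.8018 = 0.1409 mol

0.141 mol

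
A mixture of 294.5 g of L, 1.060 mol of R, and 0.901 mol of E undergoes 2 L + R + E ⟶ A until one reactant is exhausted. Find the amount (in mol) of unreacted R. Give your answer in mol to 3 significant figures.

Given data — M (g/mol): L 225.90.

0.408 mol

n(L) = 294.5 / 225.90 = 1.304 mol
n(R) = 1.060 mol
n(E) = 0.9010 mol
n/ν for L = 1.304/2 = 0.6520
n/ν for R = 1.060/1 = 1.060
n/ν for E = 0.9010/1 = 0.9010
Smallest n/ν is L → limiting reagent.
R consumed = (1/2) × 1.304 = 0.6520 mol
R remaining = 1.060 − 0.6520 = 0.4080 mol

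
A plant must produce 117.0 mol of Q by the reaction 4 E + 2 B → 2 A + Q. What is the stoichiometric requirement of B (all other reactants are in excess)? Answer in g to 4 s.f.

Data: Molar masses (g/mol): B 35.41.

n(Q) = 117.0 mol
n(B) = (2/1) × 117.0 = 234.0 mol
mass = 234.0 × 35.41 = 8286 g

8286 g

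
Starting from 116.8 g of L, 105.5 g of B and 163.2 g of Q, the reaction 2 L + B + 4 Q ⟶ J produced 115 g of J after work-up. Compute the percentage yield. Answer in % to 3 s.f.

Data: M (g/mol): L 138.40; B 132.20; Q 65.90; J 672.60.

40.5 %

n(L) = 116.8 / 138.40 = 0.8439 mol
n(B) = 105.5 / 132.20 = 0.7980 mol
n(Q) = 163.2 / 65.90 = 2.476 mol
n/ν for L = 0.8439/2 = 0.4220
n/ν for B = 0.7980/1 = 0.7980
n/ν for Q = 2.476/4 = 0.6190
Smallest n/ν is L → limiting reagent.
theoretical n(J) = (1/2) × 0.8439 = 0.4220 mol → 283.8 g
% yield = 115 / 283.8 × 100 = 40.52 %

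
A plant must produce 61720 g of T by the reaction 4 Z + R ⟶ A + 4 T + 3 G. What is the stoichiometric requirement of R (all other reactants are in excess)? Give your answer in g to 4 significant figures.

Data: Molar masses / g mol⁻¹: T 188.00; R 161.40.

13250 g

n(T) = 61720 / 188.00 = 328.3 mol
n(R) = (1/4) × 328.3 = 82.08 mol
mass = 82.08 × 161.40 = 13250 g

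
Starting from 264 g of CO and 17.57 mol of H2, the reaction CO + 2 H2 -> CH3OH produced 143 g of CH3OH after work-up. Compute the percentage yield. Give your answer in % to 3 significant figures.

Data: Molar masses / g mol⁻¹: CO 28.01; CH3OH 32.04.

50.8 %

n(CO) = 264.0 / 28.01 = 9.425 mol
n(H2) = 17.57 mol
n/ν for CO = 9.425/1 = 9.425
n/ν for H2 = 17.57/2 = 8.785
Smallest n/ν is H2 → limiting reagent.
theoretical n(CH3OH) = (1/2) × 17.57 = 8.785 mol → 281.5 g
% yield = 143 / 281.5 × 100 = 50.80 %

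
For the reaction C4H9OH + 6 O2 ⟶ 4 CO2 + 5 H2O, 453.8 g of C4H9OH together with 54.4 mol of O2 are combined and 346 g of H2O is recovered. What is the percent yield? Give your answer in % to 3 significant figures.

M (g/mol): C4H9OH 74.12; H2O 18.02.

62.7 %

n(C4H9OH) = 453.8 / 74.12 = 6.123 mol
n(O2) = 54.40 mol
n/ν for C4H9OH = 6.123/1 = 6.123
n/ν for O2 = 54.40/6 = 9.067
Smallest n/ν is C4H9OH → limiting reagent.
theoretical n(H2O) = (5/1) × 6.123 = 30.62 mol → 551.8 g
% yield = 346 / 551.8 × 100 = 62.70 %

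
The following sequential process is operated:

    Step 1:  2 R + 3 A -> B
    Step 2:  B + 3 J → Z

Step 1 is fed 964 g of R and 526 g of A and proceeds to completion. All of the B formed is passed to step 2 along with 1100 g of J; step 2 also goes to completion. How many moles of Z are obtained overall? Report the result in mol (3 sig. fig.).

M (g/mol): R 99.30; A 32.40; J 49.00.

Step 1:
n(R) = 964.0 / 99.30 = 9.708 mol
n(A) = 526.0 / 32.40 = 16.23 mol
n/ν for R = 9.708/2 = 4.854
n/ν for A = 16.23/3 = 5.410
Smallest n/ν is R → limiting reagent.
n(B) produced = (1/2) × 9.708 = 4.854 mol
Step 2:
n(B) available = 4.854 mol
n(J) = 1100 / 49.00 = 22.45 mol
n/ν for B = 4.854/1 = 4.854
n/ν for J = 22.45/3 = 7.483
Smallest n/ν is B → limiting reagent.
n(Z) = (1/1) × 4.854 = 4.854 mol

4.85 mol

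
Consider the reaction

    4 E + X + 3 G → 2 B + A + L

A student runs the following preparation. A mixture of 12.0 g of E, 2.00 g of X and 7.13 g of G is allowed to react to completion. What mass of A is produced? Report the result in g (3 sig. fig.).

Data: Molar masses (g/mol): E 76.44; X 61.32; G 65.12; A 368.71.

n(E) = 12.00 / 76.44 = 0.1570 mol
n(X) = 2.000 / 61.32 = 0.03262 mol
n(G) = 7.130 / 65.12 = 0.1095 mol
n/ν → E: 0.03925, X: 0.03262, G: 0.03650; X is limiting.
n(A) = (1/1) × 0.03262 = 0.03262 mol
mass = 0.03262 × 368.71 = 12.03 g

12.0 g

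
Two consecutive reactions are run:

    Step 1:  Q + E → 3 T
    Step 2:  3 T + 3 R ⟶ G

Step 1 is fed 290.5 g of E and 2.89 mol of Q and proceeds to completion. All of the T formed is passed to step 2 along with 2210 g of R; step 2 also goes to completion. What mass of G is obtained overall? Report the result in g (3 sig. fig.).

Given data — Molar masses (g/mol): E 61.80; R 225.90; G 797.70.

2310 g

Step 1:
n(E) = 290.5 / 61.80 = 4.701 mol
n(Q) = 2.890 mol
n/ν for E = 4.701/1 = 4.701
n/ν for Q = 2.890/1 = 2.890
Smallest n/ν is Q → limiting reagent.
n(T) produced = (3/1) × 2.890 = 8.670 mol
Step 2:
n(T) available = 8.670 mol
n(R) = 2210 / 225.90 = 9.783 mol
n/ν for T = 8.670/3 = 2.890
n/ν for R = 9.783/3 = 3.261
Smallest n/ν is T → limiting reagent.
n(G) = (1/3) × 8.670 = 2.890 mol
mass = 2.890 × 797.70 = 2305 g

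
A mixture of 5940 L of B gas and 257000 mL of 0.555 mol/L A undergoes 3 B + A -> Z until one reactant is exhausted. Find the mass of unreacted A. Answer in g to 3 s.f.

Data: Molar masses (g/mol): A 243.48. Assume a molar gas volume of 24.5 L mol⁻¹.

15100 g

n(B) = 5940 / 24.5 = 242.4 mol
n(A) = 0.555 × 257000/1000 = 142.6 mol
n/ν for B = 242.4/3 = 80.80
n/ν for A = 142.6/1 = 142.6
Smallest n/ν is B → limiting reagent.
A consumed = (1/3) × 242.4 = 80.80 mol
A remaining = 142.6 − 80.80 = 61.80 mol
mass = 61.80 × 243.48 = 15050 g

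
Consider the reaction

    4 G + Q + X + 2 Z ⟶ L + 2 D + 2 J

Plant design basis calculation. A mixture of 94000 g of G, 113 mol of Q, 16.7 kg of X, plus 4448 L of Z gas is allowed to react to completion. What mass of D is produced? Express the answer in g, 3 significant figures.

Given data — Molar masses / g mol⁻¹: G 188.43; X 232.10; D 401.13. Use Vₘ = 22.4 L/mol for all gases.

n(G) = 94000 / 188.43 = 498.9 mol
n(Q) = 113.0 mol
n(X) = 16.70×1000 / 232.10 = 71.95 mol
n(Z) = 4448 / 22.4 = 198.6 mol
n/ν → G: 124.7, Q: 113.0, X: 71.95, Z: 99.30; X is limiting.
n(D) = (2/1) × 71.95 = 143.9 mol
mass = 143.9 × 401.13 = 57720 g

57700 g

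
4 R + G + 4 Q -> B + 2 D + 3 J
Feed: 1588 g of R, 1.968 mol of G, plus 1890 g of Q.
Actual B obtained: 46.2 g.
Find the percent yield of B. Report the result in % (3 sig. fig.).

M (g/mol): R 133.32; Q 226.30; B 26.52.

n(R) = 1588 / 133.32 = 11.91 mol
n(G) = 1.968 mol
n(Q) = 1890 / 226.30 = 8.352 mol
n/ν → R: 2.978, G: 1.968, Q: 2.088; G is limiting.
theoretical n(B) = (1/1) × 1.968 = 1.968 mol → 52.19 g
% yield = 46.2 / 52.19 × 100 = 88.52 %

88.5 %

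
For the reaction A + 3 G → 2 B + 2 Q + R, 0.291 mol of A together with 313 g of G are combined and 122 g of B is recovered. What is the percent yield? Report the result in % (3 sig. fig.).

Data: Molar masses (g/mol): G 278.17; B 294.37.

71.2 %

n(A) = 0.2910 mol
n(G) = 313.0 / 278.17 = 1.125 mol
n/ν → A: 0.2910, G: 0.3750; A is limiting.
theoretical n(B) = (2/1) × 0.2910 = 0.5820 mol → 171.3 g
% yield = 122 / 171.3 × 100 = 71.22 %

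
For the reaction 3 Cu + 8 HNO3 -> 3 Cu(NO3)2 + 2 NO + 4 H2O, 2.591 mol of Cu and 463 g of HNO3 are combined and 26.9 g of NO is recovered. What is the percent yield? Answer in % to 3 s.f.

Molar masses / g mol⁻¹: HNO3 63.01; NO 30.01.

n(Cu) = 2.591 mol
n(HNO3) = 463.0 / 63.01 = 7.348 mol
n/ν → Cu: 0.8637, HNO3: 0.9185; Cu is limiting.
theoretical n(NO) = (2/3) × 2.591 = 1.727 mol → 51.83 g
% yield = 26.9 / 51.83 × 100 = 51.90 %

51.9 %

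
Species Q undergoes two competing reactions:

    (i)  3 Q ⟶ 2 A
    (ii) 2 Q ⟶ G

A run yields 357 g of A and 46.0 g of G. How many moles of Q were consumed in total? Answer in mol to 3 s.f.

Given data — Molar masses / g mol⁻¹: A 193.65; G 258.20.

n(A) = 357 / 193.65 = 1.844 mol
n(G) = 46.0 / 258.20 = 0.1782 mol
n(Q) via (i) = (3/2)×1.844 = 2.766 mol
n(Q) via (ii) = (2/1)×0.1782 = 0.3564 mol
total n(Q) = 2.766 + 0.3564 = 3.122 mol

3.12 mol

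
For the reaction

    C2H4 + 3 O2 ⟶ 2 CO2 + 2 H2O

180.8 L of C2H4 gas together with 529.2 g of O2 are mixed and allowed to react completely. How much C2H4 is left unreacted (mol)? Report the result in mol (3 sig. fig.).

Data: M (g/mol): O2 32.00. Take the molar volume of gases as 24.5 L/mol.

1.87 mol

n(C2H4) = 180.8 / 24.5 = 7.380 mol
n(O2) = 529.2 / 32.00 = 16.54 mol
n/ν for C2H4 = 7.380/1 = 7.380
n/ν for O2 = 16.54/3 = 5.513
Smallest n/ν is O2 → limiting reagent.
C2H4 consumed = (1/3) × 16.54 = 5.513 mol
C2H4 remaining = 7.380 − 5.513 = 1.867 mol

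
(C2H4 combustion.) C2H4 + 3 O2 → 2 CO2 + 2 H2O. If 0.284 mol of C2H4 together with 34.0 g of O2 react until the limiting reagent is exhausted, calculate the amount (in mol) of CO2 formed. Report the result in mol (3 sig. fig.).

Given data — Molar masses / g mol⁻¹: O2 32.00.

0.568 mol

n(C2H4) = 0.2840 mol
n(O2) = 34.00 / 32.00 = 1.063 mol
n/ν for C2H4 = 0.2840/1 = 0.2840
n/ν for O2 = 1.063/3 = 0.3543
Smallest n/ν is C2H4 → limiting reagent.
n(CO2) = (2/1) × 0.2840 = 0.5680 mol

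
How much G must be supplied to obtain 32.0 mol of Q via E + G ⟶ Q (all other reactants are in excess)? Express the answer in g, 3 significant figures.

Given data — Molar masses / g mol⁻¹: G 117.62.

n(Q) = 32.00 mol
n(G) = (1/1) × 32.00 = 32.00 mol
mass = 32.00 × 117.62 = 3764 g

3760 g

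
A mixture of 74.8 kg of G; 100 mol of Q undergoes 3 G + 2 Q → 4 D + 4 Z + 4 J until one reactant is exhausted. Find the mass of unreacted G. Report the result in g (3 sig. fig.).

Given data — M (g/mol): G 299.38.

29900 g

n(G) = 74.80×1000 / 299.38 = 249.8 mol
n(Q) = 100.0 mol
n/ν → G: 83.27, Q: 50.00; Q is limiting.
G consumed = (3/2) × 100.0 = 150.0 mol
G remaining = 249.8 − 150.0 = 99.80 mol
mass = 99.80 × 299.38 = 29880 g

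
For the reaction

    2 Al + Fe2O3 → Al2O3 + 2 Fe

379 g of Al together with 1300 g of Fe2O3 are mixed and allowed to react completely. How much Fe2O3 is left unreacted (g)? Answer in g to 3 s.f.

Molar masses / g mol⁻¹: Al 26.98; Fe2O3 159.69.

178 g

n(Al) = 379.0 / 26.98 = 14.05 mol
n(Fe2O3) = 1300 / 159.69 = 8.141 mol
n/ν → Al: 7.025, Fe2O3: 8.141; Al is limiting.
Fe2O3 consumed = (1/2) × 14.05 = 7.025 mol
Fe2O3 remaining = 8.141 − 7.025 = 1.116 mol
mass = 1.116 × 159.69 = 178.2 g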